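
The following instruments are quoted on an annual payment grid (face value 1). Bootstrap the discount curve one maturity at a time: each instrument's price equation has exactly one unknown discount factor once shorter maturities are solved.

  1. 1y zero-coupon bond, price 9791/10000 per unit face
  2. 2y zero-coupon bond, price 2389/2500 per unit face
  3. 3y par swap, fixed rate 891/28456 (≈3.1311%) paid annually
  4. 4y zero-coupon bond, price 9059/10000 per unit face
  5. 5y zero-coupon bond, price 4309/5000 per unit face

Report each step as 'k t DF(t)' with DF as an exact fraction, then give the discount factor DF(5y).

step 1 [1y] zero: DF = P = 9791/10000 ≈ 0.979100
step 2 [2y] zero: DF = P = 2389/2500 ≈ 0.955600
step 3 [3y] swap r/1=891/28456: DF=(1 − 891/28456·(0.979100+0.955600))/(1+891/28456) = 9109/10000 ≈ 0.910900
step 4 [4y] zero: DF = P = 9059/10000 ≈ 0.905900
step 5 [5y] zero: DF = P = 4309/5000 ≈ 0.861800

1 1 9791/10000
2 2 2389/2500
3 3 9109/10000
4 4 9059/10000
5 5 4309/5000
DF(5y) = 4309/5000 ≈ 0.861800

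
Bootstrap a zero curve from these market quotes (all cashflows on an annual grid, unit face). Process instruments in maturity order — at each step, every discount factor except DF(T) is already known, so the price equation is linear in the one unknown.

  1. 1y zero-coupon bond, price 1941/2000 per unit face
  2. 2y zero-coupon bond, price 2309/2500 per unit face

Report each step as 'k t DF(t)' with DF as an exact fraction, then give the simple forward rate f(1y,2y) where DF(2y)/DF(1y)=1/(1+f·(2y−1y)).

step 1 [1y] zero: DF = P = 1941/2000 ≈ 0.970500
step 2 [2y] zero: DF = P = 2309/2500 ≈ 0.923600

1 1 1941/2000
2 2 2309/2500
f(1y,2y) = ((1941/2000)/(2309/2500) − 1)/(1) = 469/9236 ≈ 5.0780%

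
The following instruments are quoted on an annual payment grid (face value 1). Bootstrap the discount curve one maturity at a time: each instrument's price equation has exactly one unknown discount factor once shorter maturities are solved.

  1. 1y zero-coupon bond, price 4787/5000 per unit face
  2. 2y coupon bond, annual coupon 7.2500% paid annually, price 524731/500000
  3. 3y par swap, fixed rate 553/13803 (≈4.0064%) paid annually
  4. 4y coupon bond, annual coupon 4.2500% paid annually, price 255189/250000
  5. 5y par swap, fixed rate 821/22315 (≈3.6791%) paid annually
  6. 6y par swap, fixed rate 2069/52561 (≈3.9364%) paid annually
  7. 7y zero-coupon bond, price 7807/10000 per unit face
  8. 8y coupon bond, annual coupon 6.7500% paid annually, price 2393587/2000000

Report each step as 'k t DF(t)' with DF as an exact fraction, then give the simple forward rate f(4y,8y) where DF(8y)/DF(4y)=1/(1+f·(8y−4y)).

1 1 4787/5000
2 2 4569/5000
3 3 4447/5000
4 4 4333/5000
5 5 4179/5000
6 6 7931/10000
7 7 7807/10000
8 8 3697/5000
f(4y,8y) = ((4333/5000)/(3697/5000) − 1)/(4) = 159/3697 ≈ 4.3008%

step 1 [1y] zero: DF = P = 4787/5000 ≈ 0.957400
step 2 [2y] bond c/1=29/400: DF=(524731/500000 − 29/400·(0.957400))/(1+29/400) = 4569/5000 ≈ 0.913800
step 3 [3y] swap r/1=553/13803: DF=(1 − 553/13803·(0.957400+0.913800))/(1+553/13803) = 4447/5000 ≈ 0.889400
step 4 [4y] bond c/1=17/400: DF=(255189/250000 − 17/400·(0.957400+0.913800+0.889400))/(1+17/400) = 4333/5000 ≈ 0.866600
step 5 [5y] swap r/1=821/22315: DF=(1 − 821/22315·(0.957400+0.913800+0.889400+0.866600))/(1+821/22315) = 4179/5000 ≈ 0.835800
step 6 [6y] swap r/1=2069/52561: DF=(1 − 2069/52561·(0.957400+0.913800+0.889400+0.866600+0.835800))/(1+2069/52561) = 7931/10000 ≈ 0.793100
step 7 [7y] zero: DF = P = 7807/10000 ≈ 0.780700
step 8 [8y] bond c/1=27/400: DF=(2393587/2000000 − 27/400·(0.957400+0.913800+0.889400+0.866600+0.835800+0.793100+0.780700))/(1+27/400) = 3697/5000 ≈ 0.739400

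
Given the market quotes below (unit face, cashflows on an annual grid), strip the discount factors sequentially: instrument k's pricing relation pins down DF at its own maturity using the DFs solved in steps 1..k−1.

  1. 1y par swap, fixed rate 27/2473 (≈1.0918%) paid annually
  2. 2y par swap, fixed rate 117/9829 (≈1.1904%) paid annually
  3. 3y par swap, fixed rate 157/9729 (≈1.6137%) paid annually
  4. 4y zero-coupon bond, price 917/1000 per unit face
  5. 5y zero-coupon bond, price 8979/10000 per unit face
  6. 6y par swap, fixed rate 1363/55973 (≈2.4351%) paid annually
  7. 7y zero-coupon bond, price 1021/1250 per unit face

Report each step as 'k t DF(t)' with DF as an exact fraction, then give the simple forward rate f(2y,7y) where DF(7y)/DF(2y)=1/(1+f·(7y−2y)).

step 1 [1y] swap r/1=27/2473: DF=(1 − 27/2473·(0))/(1+27/2473) = 2473/2500 ≈ 0.989200
step 2 [2y] swap r/1=117/9829: DF=(1 − 117/9829·(0.989200))/(1+117/9829) = 4883/5000 ≈ 0.976600
step 3 [3y] swap r/1=157/9729: DF=(1 − 157/9729·(0.989200+0.976600))/(1+157/9729) = 9529/10000 ≈ 0.952900
step 4 [4y] zero: DF = P = 917/1000 ≈ 0.917000
step 5 [5y] zero: DF = P = 8979/10000 ≈ 0.897900
step 6 [6y] swap r/1=1363/55973: DF=(1 − 1363/55973·(0.989200+0.976600+0.952900+0.917000+0.897900))/(1+1363/55973) = 8637/10000 ≈ 0.863700
step 7 [7y] zero: DF = P = 1021/1250 ≈ 0.816800

1 1 2473/2500
2 2 4883/5000
3 3 9529/10000
4 4 917/1000
5 5 8979/10000
6 6 8637/10000
7 7 1021/1250
f(2y,7y) = ((4883/5000)/(1021/1250) − 1)/(5) = 799/20420 ≈ 3.9128%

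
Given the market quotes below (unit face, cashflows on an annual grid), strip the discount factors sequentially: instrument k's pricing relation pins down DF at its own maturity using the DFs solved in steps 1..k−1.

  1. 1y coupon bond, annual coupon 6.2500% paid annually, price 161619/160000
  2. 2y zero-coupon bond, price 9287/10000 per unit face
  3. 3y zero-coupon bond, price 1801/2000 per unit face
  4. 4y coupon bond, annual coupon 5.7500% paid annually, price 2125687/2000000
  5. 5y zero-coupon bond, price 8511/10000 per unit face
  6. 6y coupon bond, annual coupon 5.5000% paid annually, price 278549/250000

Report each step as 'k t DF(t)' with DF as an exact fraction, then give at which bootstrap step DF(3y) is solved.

1 1 9507/10000
2 2 9287/10000
3 3 1801/2000
4 4 8539/10000
5 5 8511/10000
6 6 8223/10000
DF(3y) is solved at step 3

step 1 [1y] bond c/1=1/16: DF=(161619/160000 − 1/16·(0))/(1+1/16) = 9507/10000 ≈ 0.950700
step 2 [2y] zero: DF = P = 9287/10000 ≈ 0.928700
step 3 [3y] zero: DF = P = 1801/2000 ≈ 0.900500
step 4 [4y] bond c/1=23/400: DF=(2125687/2000000 − 23/400·(0.950700+0.928700+0.900500))/(1+23/400) = 8539/10000 ≈ 0.853900
step 5 [5y] zero: DF = P = 8511/10000 ≈ 0.851100
step 6 [6y] bond c/1=11/200: DF=(278549/250000 − 11/200·(0.950700+0.928700+0.900500+0.853900+0.851100))/(1+11/200) = 8223/10000 ≈ 0.822300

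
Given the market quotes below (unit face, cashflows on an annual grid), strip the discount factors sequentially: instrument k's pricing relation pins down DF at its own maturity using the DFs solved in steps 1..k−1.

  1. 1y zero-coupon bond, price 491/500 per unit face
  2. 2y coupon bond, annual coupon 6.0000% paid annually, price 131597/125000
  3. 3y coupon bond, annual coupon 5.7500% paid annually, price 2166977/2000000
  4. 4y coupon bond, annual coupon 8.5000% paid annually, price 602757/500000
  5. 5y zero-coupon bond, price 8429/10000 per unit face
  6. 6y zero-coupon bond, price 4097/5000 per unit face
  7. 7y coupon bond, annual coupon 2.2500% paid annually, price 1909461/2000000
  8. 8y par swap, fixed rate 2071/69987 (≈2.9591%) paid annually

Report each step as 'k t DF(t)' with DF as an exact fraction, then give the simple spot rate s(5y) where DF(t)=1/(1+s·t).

1 1 491/500
2 2 586/625
3 3 4601/5000
4 4 4443/5000
5 5 8429/10000
6 6 4097/5000
7 7 8151/10000
8 8 7929/10000
s(5y) = (1/(8429/10000) − 1)/(5) = 1571/42145 ≈ 3.7276%

step 1 [1y] zero: DF = P = 491/500 ≈ 0.982000
step 2 [2y] bond c/1=3/50: DF=(131597/125000 − 3/50·(0.982000))/(1+3/50) = 586/625 ≈ 0.937600
step 3 [3y] bond c/1=23/400: DF=(2166977/2000000 − 23/400·(0.982000+0.937600))/(1+23/400) = 4601/5000 ≈ 0.920200
step 4 [4y] bond c/1=17/200: DF=(602757/500000 − 17/200·(0.982000+0.937600+0.920200))/(1+17/200) = 4443/5000 ≈ 0.888600
step 5 [5y] zero: DF = P = 8429/10000 ≈ 0.842900
step 6 [6y] zero: DF = P = 4097/5000 ≈ 0.819400
step 7 [7y] bond c/1=9/400: DF=(1909461/2000000 − 9/400·(0.982000+0.937600+0.920200+0.888600+0.842900+0.819400))/(1+9/400) = 8151/10000 ≈ 0.815100
step 8 [8y] swap r/1=2071/69987: DF=(1 − 2071/69987·(0.982000+0.937600+0.920200+0.888600+0.842900+0.819400+0.815100))/(1+2071/69987) = 7929/10000 ≈ 0.792900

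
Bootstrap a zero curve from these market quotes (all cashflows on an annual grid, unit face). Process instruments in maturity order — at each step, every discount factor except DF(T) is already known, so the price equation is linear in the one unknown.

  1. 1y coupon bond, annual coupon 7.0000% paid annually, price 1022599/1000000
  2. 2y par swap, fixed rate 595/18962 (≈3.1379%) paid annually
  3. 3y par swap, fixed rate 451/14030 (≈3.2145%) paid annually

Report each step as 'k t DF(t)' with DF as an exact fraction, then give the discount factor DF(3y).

1 1 9557/10000
2 2 1881/2000
3 3 4549/5000
DF(3y) = 4549/5000 ≈ 0.909800

step 1 [1y] bond c/1=7/100: DF=(1022599/1000000 − 7/100·(0))/(1+7/100) = 9557/10000 ≈ 0.955700
step 2 [2y] swap r/1=595/18962: DF=(1 − 595/18962·(0.955700))/(1+595/18962) = 1881/2000 ≈ 0.940500
step 3 [3y] swap r/1=451/14030: DF=(1 − 451/14030·(0.955700+0.940500))/(1+451/14030) = 4549/5000 ≈ 0.909800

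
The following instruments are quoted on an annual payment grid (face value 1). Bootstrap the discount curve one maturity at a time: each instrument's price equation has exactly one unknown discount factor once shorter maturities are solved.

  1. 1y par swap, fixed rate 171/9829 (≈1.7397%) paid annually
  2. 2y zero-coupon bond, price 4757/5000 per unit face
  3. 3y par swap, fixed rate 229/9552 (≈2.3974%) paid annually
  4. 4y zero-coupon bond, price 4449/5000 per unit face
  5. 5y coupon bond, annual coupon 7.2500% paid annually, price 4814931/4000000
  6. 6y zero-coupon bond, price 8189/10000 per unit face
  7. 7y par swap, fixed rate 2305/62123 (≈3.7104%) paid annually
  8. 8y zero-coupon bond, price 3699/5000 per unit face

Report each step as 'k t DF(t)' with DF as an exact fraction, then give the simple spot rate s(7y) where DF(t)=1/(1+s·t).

step 1 [1y] swap r/1=171/9829: DF=(1 − 171/9829·(0))/(1+171/9829) = 9829/10000 ≈ 0.982900
step 2 [2y] zero: DF = P = 4757/5000 ≈ 0.951400
step 3 [3y] swap r/1=229/9552: DF=(1 − 229/9552·(0.982900+0.951400))/(1+229/9552) = 9313/10000 ≈ 0.931300
step 4 [4y] zero: DF = P = 4449/5000 ≈ 0.889800
step 5 [5y] bond c/1=29/400: DF=(4814931/4000000 − 29/400·(0.982900+0.951400+0.931300+0.889800))/(1+29/400) = 1737/2000 ≈ 0.868500
step 6 [6y] zero: DF = P = 8189/10000 ≈ 0.818900
step 7 [7y] swap r/1=2305/62123: DF=(1 − 2305/62123·(0.982900+0.951400+0.931300+0.889800+0.868500+0.818900))/(1+2305/62123) = 1539/2000 ≈ 0.769500
step 8 [8y] zero: DF = P = 3699/5000 ≈ 0.739800

1 1 9829/10000
2 2 4757/5000
3 3 9313/10000
4 4 4449/5000
5 5 1737/2000
6 6 8189/10000
7 7 1539/2000
8 8 3699/5000
s(7y) = (1/(1539/2000) − 1)/(7) = 461/10773 ≈ 4.2792%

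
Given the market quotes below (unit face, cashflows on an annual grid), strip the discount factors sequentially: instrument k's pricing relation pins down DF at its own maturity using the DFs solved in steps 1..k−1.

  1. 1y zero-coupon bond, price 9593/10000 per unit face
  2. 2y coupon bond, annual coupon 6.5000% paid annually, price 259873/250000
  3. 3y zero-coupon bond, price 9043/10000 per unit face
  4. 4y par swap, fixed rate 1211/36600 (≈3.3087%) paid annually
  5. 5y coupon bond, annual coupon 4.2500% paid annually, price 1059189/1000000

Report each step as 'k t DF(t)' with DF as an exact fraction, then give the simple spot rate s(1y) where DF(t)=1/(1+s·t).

1 1 9593/10000
2 2 367/400
3 3 9043/10000
4 4 8789/10000
5 5 2167/2500
s(1y) = (1/(9593/10000) − 1)/(1) = 407/9593 ≈ 4.2427%

step 1 [1y] zero: DF = P = 9593/10000 ≈ 0.959300
step 2 [2y] bond c/1=13/200: DF=(259873/250000 − 13/200·(0.959300))/(1+13/200) = 367/400 ≈ 0.917500
step 3 [3y] zero: DF = P = 9043/10000 ≈ 0.904300
step 4 [4y] swap r/1=1211/36600: DF=(1 − 1211/36600·(0.959300+0.917500+0.904300))/(1+1211/36600) = 8789/10000 ≈ 0.878900
step 5 [5y] bond c/1=17/400: DF=(1059189/1000000 − 17/400·(0.959300+0.917500+0.904300+0.878900))/(1+17/400) = 2167/2500 ≈ 0.866800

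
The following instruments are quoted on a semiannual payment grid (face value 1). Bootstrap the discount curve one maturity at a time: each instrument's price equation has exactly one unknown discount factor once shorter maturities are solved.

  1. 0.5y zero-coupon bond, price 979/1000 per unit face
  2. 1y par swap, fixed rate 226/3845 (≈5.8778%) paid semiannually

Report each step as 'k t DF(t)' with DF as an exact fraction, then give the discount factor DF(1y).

step 1 [0.5y] zero: DF = P = 979/1000 ≈ 0.979000
step 2 [1y] swap r/2=113/3845: DF=(1 − 113/3845·(0.979000))/(1+113/3845) = 1887/2000 ≈ 0.943500

1 1/2 979/1000
2 1 1887/2000
DF(1y) = 1887/2000 ≈ 0.943500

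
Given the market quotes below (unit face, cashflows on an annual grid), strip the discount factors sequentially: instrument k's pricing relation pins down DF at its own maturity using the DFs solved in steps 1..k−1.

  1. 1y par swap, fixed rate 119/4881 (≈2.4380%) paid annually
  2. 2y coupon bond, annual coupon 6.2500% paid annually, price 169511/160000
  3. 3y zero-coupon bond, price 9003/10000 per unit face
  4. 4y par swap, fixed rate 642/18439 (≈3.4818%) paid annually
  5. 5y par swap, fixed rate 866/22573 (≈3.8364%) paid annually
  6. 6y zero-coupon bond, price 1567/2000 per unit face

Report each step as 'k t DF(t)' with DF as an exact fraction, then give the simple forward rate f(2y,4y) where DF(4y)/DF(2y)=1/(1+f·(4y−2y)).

step 1 [1y] swap r/1=119/4881: DF=(1 − 119/4881·(0))/(1+119/4881) = 4881/5000 ≈ 0.976200
step 2 [2y] bond c/1=1/16: DF=(169511/160000 − 1/16·(0.976200))/(1+1/16) = 9397/10000 ≈ 0.939700
step 3 [3y] zero: DF = P = 9003/10000 ≈ 0.900300
step 4 [4y] swap r/1=642/18439: DF=(1 − 642/18439·(0.976200+0.939700+0.900300))/(1+642/18439) = 2179/2500 ≈ 0.871600
step 5 [5y] swap r/1=866/22573: DF=(1 − 866/22573·(0.976200+0.939700+0.900300+0.871600))/(1+866/22573) = 2067/2500 ≈ 0.826800
step 6 [6y] zero: DF = P = 1567/2000 ≈ 0.783500

1 1 4881/5000
2 2 9397/10000
3 3 9003/10000
4 4 2179/2500
5 5 2067/2500
6 6 1567/2000
f(2y,4y) = ((9397/10000)/(2179/2500) − 1)/(2) = 681/17432 ≈ 3.9066%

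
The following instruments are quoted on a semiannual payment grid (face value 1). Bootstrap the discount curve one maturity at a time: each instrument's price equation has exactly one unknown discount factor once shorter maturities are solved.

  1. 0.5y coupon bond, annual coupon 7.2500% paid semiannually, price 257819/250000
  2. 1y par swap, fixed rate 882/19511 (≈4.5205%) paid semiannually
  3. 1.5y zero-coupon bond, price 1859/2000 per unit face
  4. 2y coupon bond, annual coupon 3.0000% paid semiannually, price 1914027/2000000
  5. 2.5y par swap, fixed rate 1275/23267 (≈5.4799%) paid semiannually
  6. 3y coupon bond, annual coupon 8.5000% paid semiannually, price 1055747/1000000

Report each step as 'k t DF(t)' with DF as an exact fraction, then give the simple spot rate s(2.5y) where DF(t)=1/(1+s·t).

step 1 [0.5y] bond c/2=29/800: DF=(257819/250000 − 29/800·(0))/(1+29/800) = 622/625 ≈ 0.995200
step 2 [1y] swap r/2=441/19511: DF=(1 − 441/19511·(0.995200))/(1+441/19511) = 9559/10000 ≈ 0.955900
step 3 [1.5y] zero: DF = P = 1859/2000 ≈ 0.929500
step 4 [2y] bond c/2=3/200: DF=(1914027/2000000 − 3/200·(0.995200+0.955900+0.929500))/(1+3/200) = 9003/10000 ≈ 0.900300
step 5 [2.5y] swap r/2=1275/46534: DF=(1 − 1275/46534·(0.995200+0.955900+0.929500+0.900300))/(1+1275/46534) = 349/400 ≈ 0.872500
step 6 [3y] bond c/2=17/400: DF=(1055747/1000000 − 17/400·(0.995200+0.955900+0.929500+0.900300+0.872500))/(1+17/400) = 823/1000 ≈ 0.823000

1 1/2 622/625
2 1 9559/10000
3 3/2 1859/2000
4 2 9003/10000
5 5/2 349/400
6 3 823/1000
s(2.5y) = (1/(349/400) − 1)/(5/2) = 102/1745 ≈ 5.8453%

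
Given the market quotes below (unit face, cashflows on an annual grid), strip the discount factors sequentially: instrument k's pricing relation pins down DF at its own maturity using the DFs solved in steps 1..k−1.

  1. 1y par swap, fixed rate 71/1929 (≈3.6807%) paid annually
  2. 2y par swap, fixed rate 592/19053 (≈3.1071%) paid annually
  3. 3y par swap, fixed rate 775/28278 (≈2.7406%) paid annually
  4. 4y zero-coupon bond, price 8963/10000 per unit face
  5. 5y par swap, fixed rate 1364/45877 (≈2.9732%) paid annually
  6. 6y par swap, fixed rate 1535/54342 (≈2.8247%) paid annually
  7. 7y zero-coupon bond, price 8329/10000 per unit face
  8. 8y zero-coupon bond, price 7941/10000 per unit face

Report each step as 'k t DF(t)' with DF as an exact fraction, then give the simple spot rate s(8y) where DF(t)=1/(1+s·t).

step 1 [1y] swap r/1=71/1929: DF=(1 − 71/1929·(0))/(1+71/1929) = 1929/2000 ≈ 0.964500
step 2 [2y] swap r/1=592/19053: DF=(1 − 592/19053·(0.964500))/(1+592/19053) = 588/625 ≈ 0.940800
step 3 [3y] swap r/1=775/28278: DF=(1 − 775/28278·(0.964500+0.940800))/(1+775/28278) = 369/400 ≈ 0.922500
step 4 [4y] zero: DF = P = 8963/10000 ≈ 0.896300
step 5 [5y] swap r/1=1364/45877: DF=(1 − 1364/45877·(0.964500+0.940800+0.922500+0.896300))/(1+1364/45877) = 2159/2500 ≈ 0.863600
step 6 [6y] swap r/1=1535/54342: DF=(1 − 1535/54342·(0.964500+0.940800+0.922500+0.896300+0.863600))/(1+1535/54342) = 1693/2000 ≈ 0.846500
step 7 [7y] zero: DF = P = 8329/10000 ≈ 0.832900
step 8 [8y] zero: DF = P = 7941/10000 ≈ 0.794100

1 1 1929/2000
2 2 588/625
3 3 369/400
4 4 8963/10000
5 5 2159/2500
6 6 1693/2000
7 7 8329/10000
8 8 7941/10000
s(8y) = (1/(7941/10000) − 1)/(8) = 2059/63528 ≈ 3.2411%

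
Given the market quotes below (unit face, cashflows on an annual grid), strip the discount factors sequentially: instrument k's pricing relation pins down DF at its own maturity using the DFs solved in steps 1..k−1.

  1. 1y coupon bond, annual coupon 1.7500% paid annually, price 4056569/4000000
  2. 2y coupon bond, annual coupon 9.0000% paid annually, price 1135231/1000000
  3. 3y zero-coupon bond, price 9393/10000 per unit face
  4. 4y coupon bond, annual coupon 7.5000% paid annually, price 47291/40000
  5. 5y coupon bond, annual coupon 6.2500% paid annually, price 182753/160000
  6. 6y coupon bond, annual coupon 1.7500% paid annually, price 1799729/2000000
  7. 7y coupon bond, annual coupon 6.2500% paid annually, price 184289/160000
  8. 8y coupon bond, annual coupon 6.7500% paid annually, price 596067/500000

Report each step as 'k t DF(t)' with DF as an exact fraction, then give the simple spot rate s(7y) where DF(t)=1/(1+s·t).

step 1 [1y] bond c/1=7/400: DF=(4056569/4000000 − 7/400·(0))/(1+7/400) = 9967/10000 ≈ 0.996700
step 2 [2y] bond c/1=9/100: DF=(1135231/1000000 − 9/100·(0.996700))/(1+9/100) = 1199/1250 ≈ 0.959200
step 3 [3y] zero: DF = P = 9393/10000 ≈ 0.939300
step 4 [4y] bond c/1=3/40: DF=(47291/40000 − 3/40·(0.996700+0.959200+0.939300))/(1+3/40) = 4489/5000 ≈ 0.897800
step 5 [5y] bond c/1=1/16: DF=(182753/160000 − 1/16·(0.996700+0.959200+0.939300+0.897800))/(1+1/16) = 8519/10000 ≈ 0.851900
step 6 [6y] bond c/1=7/400: DF=(1799729/2000000 − 7/400·(0.996700+0.959200+0.939300+0.897800+0.851900))/(1+7/400) = 1609/2000 ≈ 0.804500
step 7 [7y] bond c/1=1/16: DF=(184289/160000 − 1/16·(0.996700+0.959200+0.939300+0.897800+0.851900+0.804500))/(1+1/16) = 1527/2000 ≈ 0.763500
step 8 [8y] bond c/1=27/400: DF=(596067/500000 − 27/400·(0.996700+0.959200+0.939300+0.897800+0.851900+0.804500+0.763500))/(1+27/400) = 7239/10000 ≈ 0.723900

1 1 9967/10000
2 2 1199/1250
3 3 9393/10000
4 4 4489/5000
5 5 8519/10000
6 6 1609/2000
7 7 1527/2000
8 8 7239/10000
s(7y) = (1/(1527/2000) − 1)/(7) = 473/10689 ≈ 4.4251%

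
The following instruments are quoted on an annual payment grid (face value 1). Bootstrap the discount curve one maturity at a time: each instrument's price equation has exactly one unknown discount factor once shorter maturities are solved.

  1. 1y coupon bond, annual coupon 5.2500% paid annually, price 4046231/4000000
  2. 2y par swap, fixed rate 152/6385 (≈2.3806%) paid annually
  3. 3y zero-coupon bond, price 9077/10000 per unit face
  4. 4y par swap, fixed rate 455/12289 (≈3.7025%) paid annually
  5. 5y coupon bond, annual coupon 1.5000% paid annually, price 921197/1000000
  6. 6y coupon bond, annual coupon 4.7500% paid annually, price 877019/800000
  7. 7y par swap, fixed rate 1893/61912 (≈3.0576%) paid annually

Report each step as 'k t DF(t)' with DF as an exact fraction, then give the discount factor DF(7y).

step 1 [1y] bond c/1=21/400: DF=(4046231/4000000 − 21/400·(0))/(1+21/400) = 9611/10000 ≈ 0.961100
step 2 [2y] swap r/1=152/6385: DF=(1 − 152/6385·(0.961100))/(1+152/6385) = 1193/1250 ≈ 0.954400
step 3 [3y] zero: DF = P = 9077/10000 ≈ 0.907700
step 4 [4y] swap r/1=455/12289: DF=(1 − 455/12289·(0.961100+0.954400+0.907700))/(1+455/12289) = 1727/2000 ≈ 0.863500
step 5 [5y] bond c/1=3/200: DF=(921197/1000000 − 3/200·(0.961100+0.954400+0.907700+0.863500))/(1+3/200) = 8531/10000 ≈ 0.853100
step 6 [6y] bond c/1=19/400: DF=(877019/800000 − 19/400·(0.961100+0.954400+0.907700+0.863500+0.853100))/(1+19/400) = 8407/10000 ≈ 0.840700
step 7 [7y] swap r/1=1893/61912: DF=(1 − 1893/61912·(0.961100+0.954400+0.907700+0.863500+0.853100+0.840700))/(1+1893/61912) = 8107/10000 ≈ 0.810700

1 1 9611/10000
2 2 1193/1250
3 3 9077/10000
4 4 1727/2000
5 5 8531/10000
6 6 8407/10000
7 7 8107/10000
DF(7y) = 8107/10000 ≈ 0.810700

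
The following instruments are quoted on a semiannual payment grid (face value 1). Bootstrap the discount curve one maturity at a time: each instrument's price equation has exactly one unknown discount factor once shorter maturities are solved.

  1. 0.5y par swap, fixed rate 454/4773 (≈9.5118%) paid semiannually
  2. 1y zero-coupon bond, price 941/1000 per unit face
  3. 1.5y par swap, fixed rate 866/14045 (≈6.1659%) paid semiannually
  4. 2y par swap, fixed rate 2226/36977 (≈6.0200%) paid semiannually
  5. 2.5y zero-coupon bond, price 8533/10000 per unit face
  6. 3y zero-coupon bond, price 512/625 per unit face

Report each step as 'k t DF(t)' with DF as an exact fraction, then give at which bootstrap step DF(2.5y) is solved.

step 1 [0.5y] swap r/2=227/4773: DF=(1 − 227/4773·(0))/(1+227/4773) = 4773/5000 ≈ 0.954600
step 2 [1y] zero: DF = P = 941/1000 ≈ 0.941000
step 3 [1.5y] swap r/2=433/14045: DF=(1 − 433/14045·(0.954600+0.941000))/(1+433/14045) = 4567/5000 ≈ 0.913400
step 4 [2y] swap r/2=1113/36977: DF=(1 − 1113/36977·(0.954600+0.941000+0.913400))/(1+1113/36977) = 8887/10000 ≈ 0.888700
step 5 [2.5y] zero: DF = P = 8533/10000 ≈ 0.853300
step 6 [3y] zero: DF = P = 512/625 ≈ 0.819200

1 1/2 4773/5000
2 1 941/1000
3 3/2 4567/5000
4 2 8887/10000
5 5/2 8533/10000
6 3 512/625
DF(2.5y) is solved at step 5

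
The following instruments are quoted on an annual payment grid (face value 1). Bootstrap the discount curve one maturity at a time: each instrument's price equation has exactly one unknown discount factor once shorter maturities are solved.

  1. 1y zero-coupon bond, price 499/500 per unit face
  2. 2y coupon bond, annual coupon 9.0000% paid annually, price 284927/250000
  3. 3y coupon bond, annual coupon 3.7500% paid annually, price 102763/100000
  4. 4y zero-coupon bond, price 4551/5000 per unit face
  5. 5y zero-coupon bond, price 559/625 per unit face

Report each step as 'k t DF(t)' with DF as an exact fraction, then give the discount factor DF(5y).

1 1 499/500
2 2 602/625
3 3 2299/2500
4 4 4551/5000
5 5 559/625
DF(5y) = 559/625 ≈ 0.894400

step 1 [1y] zero: DF = P = 499/500 ≈ 0.998000
step 2 [2y] bond c/1=9/100: DF=(284927/250000 − 9/100·(0.998000))/(1+9/100) = 602/625 ≈ 0.963200
step 3 [3y] bond c/1=3/80: DF=(102763/100000 − 3/80·(0.998000+0.963200))/(1+3/80) = 2299/2500 ≈ 0.919600
step 4 [4y] zero: DF = P = 4551/5000 ≈ 0.910200
step 5 [5y] zero: DF = P = 559/625 ≈ 0.894400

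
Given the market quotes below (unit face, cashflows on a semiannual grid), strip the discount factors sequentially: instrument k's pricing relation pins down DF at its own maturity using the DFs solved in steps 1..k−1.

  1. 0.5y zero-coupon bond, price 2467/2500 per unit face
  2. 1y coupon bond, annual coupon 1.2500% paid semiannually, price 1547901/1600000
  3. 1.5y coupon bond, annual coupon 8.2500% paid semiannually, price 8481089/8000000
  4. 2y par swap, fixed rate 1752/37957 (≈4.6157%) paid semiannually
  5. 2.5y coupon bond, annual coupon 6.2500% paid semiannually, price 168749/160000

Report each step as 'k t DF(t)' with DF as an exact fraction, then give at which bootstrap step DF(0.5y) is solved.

step 1 [0.5y] zero: DF = P = 2467/2500 ≈ 0.986800
step 2 [1y] bond c/2=1/160: DF=(1547901/1600000 − 1/160·(0.986800))/(1+1/160) = 9553/10000 ≈ 0.955300
step 3 [1.5y] bond c/2=33/800: DF=(8481089/8000000 − 33/800·(0.986800+0.955300))/(1+33/800) = 2353/2500 ≈ 0.941200
step 4 [2y] swap r/2=876/37957: DF=(1 − 876/37957·(0.986800+0.955300+0.941200))/(1+876/37957) = 2281/2500 ≈ 0.912400
step 5 [2.5y] bond c/2=1/32: DF=(168749/160000 − 1/32·(0.986800+0.955300+0.941200+0.912400))/(1+1/32) = 9077/10000 ≈ 0.907700

1 1/2 2467/2500
2 1 9553/10000
3 3/2 2353/2500
4 2 2281/2500
5 5/2 9077/10000
DF(0.5y) is solved at step 1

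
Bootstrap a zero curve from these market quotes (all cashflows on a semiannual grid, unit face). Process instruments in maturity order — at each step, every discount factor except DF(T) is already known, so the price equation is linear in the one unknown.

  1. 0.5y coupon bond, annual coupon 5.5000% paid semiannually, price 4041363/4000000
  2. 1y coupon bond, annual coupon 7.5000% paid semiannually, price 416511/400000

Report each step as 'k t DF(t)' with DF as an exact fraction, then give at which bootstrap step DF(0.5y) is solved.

1 1/2 9833/10000
2 1 9681/10000
DF(0.5y) is solved at step 1

step 1 [0.5y] bond c/2=11/400: DF=(4041363/4000000 − 11/400·(0))/(1+11/400) = 9833/10000 ≈ 0.983300
step 2 [1y] bond c/2=3/80: DF=(416511/400000 − 3/80·(0.983300))/(1+3/80) = 9681/10000 ≈ 0.968100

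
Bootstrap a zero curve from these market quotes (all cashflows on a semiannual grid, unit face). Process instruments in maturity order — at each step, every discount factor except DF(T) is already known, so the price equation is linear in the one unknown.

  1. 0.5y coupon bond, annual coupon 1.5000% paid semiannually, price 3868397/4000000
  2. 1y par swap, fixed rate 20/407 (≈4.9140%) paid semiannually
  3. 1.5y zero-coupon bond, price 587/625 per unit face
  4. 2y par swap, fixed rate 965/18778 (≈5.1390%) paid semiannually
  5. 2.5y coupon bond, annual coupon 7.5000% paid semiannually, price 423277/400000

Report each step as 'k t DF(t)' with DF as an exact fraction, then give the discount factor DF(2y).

step 1 [0.5y] bond c/2=3/400: DF=(3868397/4000000 − 3/400·(0))/(1+3/400) = 9599/10000 ≈ 0.959900
step 2 [1y] swap r/2=10/407: DF=(1 − 10/407·(0.959900))/(1+10/407) = 953/1000 ≈ 0.953000
step 3 [1.5y] zero: DF = P = 587/625 ≈ 0.939200
step 4 [2y] swap r/2=965/37556: DF=(1 − 965/37556·(0.959900+0.953000+0.939200))/(1+965/37556) = 1807/2000 ≈ 0.903500
step 5 [2.5y] bond c/2=3/80: DF=(423277/400000 − 3/80·(0.959900+0.953000+0.939200+0.903500))/(1+3/80) = 4421/5000 ≈ 0.884200

1 1/2 9599/10000
2 1 953/1000
3 3/2 587/625
4 2 1807/2000
5 5/2 4421/5000
DF(2y) = 1807/2000 ≈ 0.903500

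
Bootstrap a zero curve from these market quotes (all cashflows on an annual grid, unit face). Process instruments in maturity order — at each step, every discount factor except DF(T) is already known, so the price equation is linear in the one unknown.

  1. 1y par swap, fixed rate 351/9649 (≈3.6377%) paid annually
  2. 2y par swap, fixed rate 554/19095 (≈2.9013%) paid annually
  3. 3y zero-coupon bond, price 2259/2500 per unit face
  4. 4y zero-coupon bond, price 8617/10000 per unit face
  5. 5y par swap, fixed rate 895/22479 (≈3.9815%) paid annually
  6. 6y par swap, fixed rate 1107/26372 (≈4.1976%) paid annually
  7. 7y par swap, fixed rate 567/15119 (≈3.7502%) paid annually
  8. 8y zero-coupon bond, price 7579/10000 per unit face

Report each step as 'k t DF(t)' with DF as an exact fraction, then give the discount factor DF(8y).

step 1 [1y] swap r/1=351/9649: DF=(1 − 351/9649·(0))/(1+351/9649) = 9649/10000 ≈ 0.964900
step 2 [2y] swap r/1=554/19095: DF=(1 − 554/19095·(0.964900))/(1+554/19095) = 4723/5000 ≈ 0.944600
step 3 [3y] zero: DF = P = 2259/2500 ≈ 0.903600
step 4 [4y] zero: DF = P = 8617/10000 ≈ 0.861700
step 5 [5y] swap r/1=895/22479: DF=(1 − 895/22479·(0.964900+0.944600+0.903600+0.861700))/(1+895/22479) = 821/1000 ≈ 0.821000
step 6 [6y] swap r/1=1107/26372: DF=(1 − 1107/26372·(0.964900+0.944600+0.903600+0.861700+0.821000))/(1+1107/26372) = 3893/5000 ≈ 0.778600
step 7 [7y] swap r/1=567/15119: DF=(1 − 567/15119·(0.964900+0.944600+0.903600+0.861700+0.821000+0.778600))/(1+567/15119) = 1933/2500 ≈ 0.773200
step 8 [8y] zero: DF = P = 7579/10000 ≈ 0.757900

1 1 9649/10000
2 2 4723/5000
3 3 2259/2500
4 4 8617/10000
5 5 821/1000
6 6 3893/5000
7 7 1933/2500
8 8 7579/10000
DF(8y) = 7579/10000 ≈ 0.757900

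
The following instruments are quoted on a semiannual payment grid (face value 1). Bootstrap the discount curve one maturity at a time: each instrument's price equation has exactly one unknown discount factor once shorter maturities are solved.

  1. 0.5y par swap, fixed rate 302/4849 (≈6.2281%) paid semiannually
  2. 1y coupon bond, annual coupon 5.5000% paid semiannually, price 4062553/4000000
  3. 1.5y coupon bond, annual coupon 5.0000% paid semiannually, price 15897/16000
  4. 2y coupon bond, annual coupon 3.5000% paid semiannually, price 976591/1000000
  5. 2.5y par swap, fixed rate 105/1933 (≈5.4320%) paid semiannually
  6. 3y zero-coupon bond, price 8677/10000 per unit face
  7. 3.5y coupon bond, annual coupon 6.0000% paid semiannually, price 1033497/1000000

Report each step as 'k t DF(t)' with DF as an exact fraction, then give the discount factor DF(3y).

step 1 [0.5y] swap r/2=151/4849: DF=(1 − 151/4849·(0))/(1+151/4849) = 4849/5000 ≈ 0.969800
step 2 [1y] bond c/2=11/400: DF=(4062553/4000000 − 11/400·(0.969800))/(1+11/400) = 77/80 ≈ 0.962500
step 3 [1.5y] bond c/2=1/40: DF=(15897/16000 − 1/40·(0.969800+0.962500))/(1+1/40) = 4611/5000 ≈ 0.922200
step 4 [2y] bond c/2=7/400: DF=(976591/1000000 − 7/400·(0.969800+0.962500+0.922200))/(1+7/400) = 9107/10000 ≈ 0.910700
step 5 [2.5y] swap r/2=105/3866: DF=(1 − 105/3866·(0.969800+0.962500+0.922200+0.910700))/(1+105/3866) = 437/500 ≈ 0.874000
step 6 [3y] zero: DF = P = 8677/10000 ≈ 0.867700
step 7 [3.5y] bond c/2=3/100: DF=(1033497/1000000 − 3/100·(0.969800+0.962500+0.922200+0.910700+0.874000+0.867700))/(1+3/100) = 843/1000 ≈ 0.843000

1 1/2 4849/5000
2 1 77/80
3 3/2 4611/5000
4 2 9107/10000
5 5/2 437/500
6 3 8677/10000
7 7/2 843/1000
DF(3y) = 8677/10000 ≈ 0.867700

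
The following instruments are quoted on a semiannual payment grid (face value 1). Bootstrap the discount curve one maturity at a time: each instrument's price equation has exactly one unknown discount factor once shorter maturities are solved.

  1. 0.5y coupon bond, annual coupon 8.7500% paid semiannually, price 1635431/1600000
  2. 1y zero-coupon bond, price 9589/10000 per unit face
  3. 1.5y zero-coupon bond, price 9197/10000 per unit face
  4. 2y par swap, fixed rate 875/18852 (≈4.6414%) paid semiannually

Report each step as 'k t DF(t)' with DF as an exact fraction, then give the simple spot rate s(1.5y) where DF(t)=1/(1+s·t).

1 1/2 9793/10000
2 1 9589/10000
3 3/2 9197/10000
4 2 73/80
s(1.5y) = (1/(9197/10000) − 1)/(3/2) = 1606/27591 ≈ 5.8207%

step 1 [0.5y] bond c/2=7/160: DF=(1635431/1600000 − 7/160·(0))/(1+7/160) = 9793/10000 ≈ 0.979300
step 2 [1y] zero: DF = P = 9589/10000 ≈ 0.958900
step 3 [1.5y] zero: DF = P = 9197/10000 ≈ 0.919700
step 4 [2y] swap r/2=875/37704: DF=(1 − 875/37704·(0.979300+0.958900+0.919700))/(1+875/37704) = 73/80 ≈ 0.912500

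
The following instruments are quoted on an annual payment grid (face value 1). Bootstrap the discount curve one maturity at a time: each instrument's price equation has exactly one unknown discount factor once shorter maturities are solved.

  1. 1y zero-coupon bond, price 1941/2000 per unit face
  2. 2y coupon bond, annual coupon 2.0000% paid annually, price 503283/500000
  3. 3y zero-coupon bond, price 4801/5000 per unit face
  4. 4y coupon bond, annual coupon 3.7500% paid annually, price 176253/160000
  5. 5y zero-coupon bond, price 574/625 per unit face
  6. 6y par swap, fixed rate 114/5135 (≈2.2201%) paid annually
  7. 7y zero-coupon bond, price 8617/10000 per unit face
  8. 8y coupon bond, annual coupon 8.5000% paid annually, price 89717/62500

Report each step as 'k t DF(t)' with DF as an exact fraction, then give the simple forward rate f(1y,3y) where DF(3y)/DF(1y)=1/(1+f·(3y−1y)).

step 1 [1y] zero: DF = P = 1941/2000 ≈ 0.970500
step 2 [2y] bond c/1=1/50: DF=(503283/500000 − 1/50·(0.970500))/(1+1/50) = 4839/5000 ≈ 0.967800
step 3 [3y] zero: DF = P = 4801/5000 ≈ 0.960200
step 4 [4y] bond c/1=3/80: DF=(176253/160000 − 3/80·(0.970500+0.967800+0.960200))/(1+3/80) = 957/1000 ≈ 0.957000
step 5 [5y] zero: DF = P = 574/625 ≈ 0.918400
step 6 [6y] swap r/1=114/5135: DF=(1 − 114/5135·(0.970500+0.967800+0.960200+0.957000+0.918400))/(1+114/5135) = 4373/5000 ≈ 0.874600
step 7 [7y] zero: DF = P = 8617/10000 ≈ 0.861700
step 8 [8y] bond c/1=17/200: DF=(89717/62500 − 17/200·(0.970500+0.967800+0.960200+0.957000+0.918400+0.874600+0.861700))/(1+17/200) = 813/1000 ≈ 0.813000

1 1 1941/2000
2 2 4839/5000
3 3 4801/5000
4 4 957/1000
5 5 574/625
6 6 4373/5000
7 7 8617/10000
8 8 813/1000
f(1y,3y) = ((1941/2000)/(4801/5000) − 1)/(2) = 103/19204 ≈ 0.5363%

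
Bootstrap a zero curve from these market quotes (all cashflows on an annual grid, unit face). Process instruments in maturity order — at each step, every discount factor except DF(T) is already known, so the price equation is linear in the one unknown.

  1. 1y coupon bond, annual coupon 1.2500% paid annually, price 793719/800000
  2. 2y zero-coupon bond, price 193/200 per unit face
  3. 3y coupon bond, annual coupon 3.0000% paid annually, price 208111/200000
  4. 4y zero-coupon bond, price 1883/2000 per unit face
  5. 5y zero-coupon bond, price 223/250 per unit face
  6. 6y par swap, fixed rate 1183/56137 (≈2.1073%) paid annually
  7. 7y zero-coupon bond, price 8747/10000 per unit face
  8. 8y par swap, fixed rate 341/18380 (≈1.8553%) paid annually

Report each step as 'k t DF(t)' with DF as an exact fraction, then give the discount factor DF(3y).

step 1 [1y] bond c/1=1/80: DF=(793719/800000 − 1/80·(0))/(1+1/80) = 9799/10000 ≈ 0.979900
step 2 [2y] zero: DF = P = 193/200 ≈ 0.965000
step 3 [3y] bond c/1=3/100: DF=(208111/200000 − 3/100·(0.979900+0.965000))/(1+3/100) = 596/625 ≈ 0.953600
step 4 [4y] zero: DF = P = 1883/2000 ≈ 0.941500
step 5 [5y] zero: DF = P = 223/250 ≈ 0.892000
step 6 [6y] swap r/1=1183/56137: DF=(1 − 1183/56137·(0.979900+0.965000+0.953600+0.941500+0.892000))/(1+1183/56137) = 8817/10000 ≈ 0.881700
step 7 [7y] zero: DF = P = 8747/10000 ≈ 0.874700
step 8 [8y] swap r/1=341/18380: DF=(1 − 341/18380·(0.979900+0.965000+0.953600+0.941500+0.892000+0.881700+0.874700))/(1+341/18380) = 2159/2500 ≈ 0.863600

1 1 9799/10000
2 2 193/200
3 3 596/625
4 4 1883/2000
5 5 223/250
6 6 8817/10000
7 7 8747/10000
8 8 2159/2500
DF(3y) = 596/625 ≈ 0.953600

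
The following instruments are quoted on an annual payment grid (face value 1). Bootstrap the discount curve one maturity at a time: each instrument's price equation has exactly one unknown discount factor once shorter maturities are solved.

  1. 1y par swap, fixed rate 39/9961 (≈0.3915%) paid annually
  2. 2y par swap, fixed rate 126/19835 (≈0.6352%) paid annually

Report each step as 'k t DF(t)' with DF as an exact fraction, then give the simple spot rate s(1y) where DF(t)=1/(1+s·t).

1 1 9961/10000
2 2 4937/5000
s(1y) = (1/(9961/10000) − 1)/(1) = 39/9961 ≈ 0.3915%

step 1 [1y] swap r/1=39/9961: DF=(1 − 39/9961·(0))/(1+39/9961) = 9961/10000 ≈ 0.996100
step 2 [2y] swap r/1=126/19835: DF=(1 − 126/19835·(0.996100))/(1+126/19835) = 4937/5000 ≈ 0.987400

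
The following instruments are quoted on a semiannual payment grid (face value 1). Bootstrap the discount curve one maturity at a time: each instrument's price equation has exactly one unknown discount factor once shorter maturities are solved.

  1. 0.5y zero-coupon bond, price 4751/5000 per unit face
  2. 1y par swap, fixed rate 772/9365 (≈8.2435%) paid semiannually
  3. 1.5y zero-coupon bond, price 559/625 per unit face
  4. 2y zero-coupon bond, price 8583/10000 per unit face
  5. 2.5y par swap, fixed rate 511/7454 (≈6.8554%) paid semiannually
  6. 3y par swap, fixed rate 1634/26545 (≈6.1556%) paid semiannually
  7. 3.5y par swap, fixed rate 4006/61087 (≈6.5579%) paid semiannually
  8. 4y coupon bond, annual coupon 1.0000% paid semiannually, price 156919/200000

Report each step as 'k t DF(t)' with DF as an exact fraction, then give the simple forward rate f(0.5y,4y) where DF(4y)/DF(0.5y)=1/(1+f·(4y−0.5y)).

step 1 [0.5y] zero: DF = P = 4751/5000 ≈ 0.950200
step 2 [1y] swap r/2=386/9365: DF=(1 − 386/9365·(0.950200))/(1+386/9365) = 2307/2500 ≈ 0.922800
step 3 [1.5y] zero: DF = P = 559/625 ≈ 0.894400
step 4 [2y] zero: DF = P = 8583/10000 ≈ 0.858300
step 5 [2.5y] swap r/2=511/14908: DF=(1 − 511/14908·(0.950200+0.922800+0.894400+0.858300))/(1+511/14908) = 8467/10000 ≈ 0.846700
step 6 [3y] swap r/2=817/26545: DF=(1 − 817/26545·(0.950200+0.922800+0.894400+0.858300+0.846700))/(1+817/26545) = 4183/5000 ≈ 0.836600
step 7 [3.5y] swap r/2=2003/61087: DF=(1 − 2003/61087·(0.950200+0.922800+0.894400+0.858300+0.846700+0.836600))/(1+2003/61087) = 7997/10000 ≈ 0.799700
step 8 [4y] bond c/2=1/200: DF=(156919/200000 − 1/200·(0.950200+0.922800+0.894400+0.858300+0.846700+0.836600+0.799700))/(1+1/200) = 7503/10000 ≈ 0.750300

1 1/2 4751/5000
2 1 2307/2500
3 3/2 559/625
4 2 8583/10000
5 5/2 8467/10000
6 3 4183/5000
7 7/2 7997/10000
8 4 7503/10000
f(0.5y,4y) = ((4751/5000)/(7503/10000) − 1)/(7/2) = 3998/52521 ≈ 7.6122%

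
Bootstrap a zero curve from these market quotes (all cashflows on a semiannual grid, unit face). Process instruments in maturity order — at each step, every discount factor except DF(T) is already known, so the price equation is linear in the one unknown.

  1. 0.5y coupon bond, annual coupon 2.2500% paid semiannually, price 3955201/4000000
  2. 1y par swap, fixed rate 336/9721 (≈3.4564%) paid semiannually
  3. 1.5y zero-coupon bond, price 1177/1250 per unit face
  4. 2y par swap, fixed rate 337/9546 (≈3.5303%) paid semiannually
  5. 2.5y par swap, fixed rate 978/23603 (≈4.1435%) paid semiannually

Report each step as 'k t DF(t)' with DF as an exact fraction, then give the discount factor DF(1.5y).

step 1 [0.5y] bond c/2=9/800: DF=(3955201/4000000 − 9/800·(0))/(1+9/800) = 4889/5000 ≈ 0.977800
step 2 [1y] swap r/2=168/9721: DF=(1 − 168/9721·(0.977800))/(1+168/9721) = 604/625 ≈ 0.966400
step 3 [1.5y] zero: DF = P = 1177/1250 ≈ 0.941600
step 4 [2y] swap r/2=337/19092: DF=(1 − 337/19092·(0.977800+0.966400+0.941600))/(1+337/19092) = 4663/5000 ≈ 0.932600
step 5 [2.5y] swap r/2=489/23603: DF=(1 − 489/23603·(0.977800+0.966400+0.941600+0.932600))/(1+489/23603) = 4511/5000 ≈ 0.902200

1 1/2 4889/5000
2 1 604/625
3 3/2 1177/1250
4 2 4663/5000
5 5/2 4511/5000
DF(1.5y) = 1177/1250 ≈ 0.941600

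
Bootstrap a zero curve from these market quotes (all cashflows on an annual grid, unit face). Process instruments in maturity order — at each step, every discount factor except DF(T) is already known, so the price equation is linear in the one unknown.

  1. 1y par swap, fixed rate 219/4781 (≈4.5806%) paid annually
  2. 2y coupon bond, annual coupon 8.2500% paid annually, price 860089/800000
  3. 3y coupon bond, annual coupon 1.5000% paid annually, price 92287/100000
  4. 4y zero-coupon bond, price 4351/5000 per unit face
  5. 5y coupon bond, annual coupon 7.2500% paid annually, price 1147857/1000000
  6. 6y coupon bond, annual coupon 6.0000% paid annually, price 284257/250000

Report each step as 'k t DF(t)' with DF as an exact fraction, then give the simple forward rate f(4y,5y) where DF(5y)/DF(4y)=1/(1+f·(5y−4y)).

1 1 4781/5000
2 2 9203/10000
3 3 1763/2000
4 4 4351/5000
5 5 33/40
6 6 4103/5000
f(4y,5y) = ((4351/5000)/(33/40) − 1)/(1) = 226/4125 ≈ 5.4788%

step 1 [1y] swap r/1=219/4781: DF=(1 − 219/4781·(0))/(1+219/4781) = 4781/5000 ≈ 0.956200
step 2 [2y] bond c/1=33/400: DF=(860089/800000 − 33/400·(0.956200))/(1+33/400) = 9203/10000 ≈ 0.920300
step 3 [3y] bond c/1=3/200: DF=(92287/100000 − 3/200·(0.956200+0.920300))/(1+3/200) = 1763/2000 ≈ 0.881500
step 4 [4y] zero: DF = P = 4351/5000 ≈ 0.870200
step 5 [5y] bond c/1=29/400: DF=(1147857/1000000 − 29/400·(0.956200+0.920300+0.881500+0.870200))/(1+29/400) = 33/40 ≈ 0.825000
step 6 [6y] bond c/1=3/50: DF=(284257/250000 − 3/50·(0.956200+0.920300+0.881500+0.870200+0.825000))/(1+3/50) = 4103/5000 ≈ 0.820600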